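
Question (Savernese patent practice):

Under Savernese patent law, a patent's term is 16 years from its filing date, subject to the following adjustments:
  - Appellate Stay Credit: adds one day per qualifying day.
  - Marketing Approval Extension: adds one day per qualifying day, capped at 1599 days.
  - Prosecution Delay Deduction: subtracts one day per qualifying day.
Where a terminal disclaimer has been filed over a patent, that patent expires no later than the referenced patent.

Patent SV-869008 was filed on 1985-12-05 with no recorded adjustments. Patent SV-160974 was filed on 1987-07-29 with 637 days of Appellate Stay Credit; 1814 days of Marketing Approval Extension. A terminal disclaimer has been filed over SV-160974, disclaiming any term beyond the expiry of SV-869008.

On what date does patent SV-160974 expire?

December 5, 2001

Natural term of SV-160974:
  Base: filing + 16 years → 29 July 2003.
  Appellate Stay Credit: +637 days → 26 April 2005.
  Marketing Approval Extension: 1814 days claimed exceeds the 1599-day cap, so +1599 days → 11 September 2009.
Expiry of referenced patent SV-869008:
  Base: filing + 16 years → 5 December 2001.
Terminal disclaimer: SV-160974 expires on the earlier of 11 September 2009 and 5 December 2001.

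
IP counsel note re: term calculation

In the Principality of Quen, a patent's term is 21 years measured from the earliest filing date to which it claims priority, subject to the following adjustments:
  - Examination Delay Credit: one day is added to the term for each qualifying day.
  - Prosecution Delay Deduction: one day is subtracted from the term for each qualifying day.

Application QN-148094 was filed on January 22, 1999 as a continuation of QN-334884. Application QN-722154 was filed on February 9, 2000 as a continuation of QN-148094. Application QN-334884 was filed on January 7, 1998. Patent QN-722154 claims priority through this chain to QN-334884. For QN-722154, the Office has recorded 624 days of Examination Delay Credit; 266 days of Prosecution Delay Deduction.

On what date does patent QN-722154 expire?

Earliest priority filing: 7 January 1998.
Base term: 7 January 1998 + 21 years → 7 January 2019.
Examination Delay Credit: +624 days → 22 September 2020.
Prosecution Delay Deduction: −266 days → 31 December 2019.

2019-12-31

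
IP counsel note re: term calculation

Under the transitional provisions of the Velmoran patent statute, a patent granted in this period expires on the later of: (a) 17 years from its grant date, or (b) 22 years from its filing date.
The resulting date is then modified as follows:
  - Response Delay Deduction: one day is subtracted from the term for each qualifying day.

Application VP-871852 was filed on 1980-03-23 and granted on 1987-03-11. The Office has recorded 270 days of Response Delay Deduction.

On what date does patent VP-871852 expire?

(a) grant + 17 years → 11 March 2004.
(b) filing + 22 years → 23 March 2002.
Later of the two: 11 March 2004.
Response Delay Deduction: −270 days → 15 June 2003.

2003-06-15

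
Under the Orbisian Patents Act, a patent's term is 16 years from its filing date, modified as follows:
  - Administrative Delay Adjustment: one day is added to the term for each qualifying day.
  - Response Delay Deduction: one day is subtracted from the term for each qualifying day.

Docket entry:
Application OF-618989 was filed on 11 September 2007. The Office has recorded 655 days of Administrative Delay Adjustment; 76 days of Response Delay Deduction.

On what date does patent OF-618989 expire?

2025-04-12

Base term: filing date + 16 years → 11 September 2023.
Administrative Delay Adjustment: +655 days → 27 June 2025.
Response Delay Deduction: −76 days → 12 April 2025.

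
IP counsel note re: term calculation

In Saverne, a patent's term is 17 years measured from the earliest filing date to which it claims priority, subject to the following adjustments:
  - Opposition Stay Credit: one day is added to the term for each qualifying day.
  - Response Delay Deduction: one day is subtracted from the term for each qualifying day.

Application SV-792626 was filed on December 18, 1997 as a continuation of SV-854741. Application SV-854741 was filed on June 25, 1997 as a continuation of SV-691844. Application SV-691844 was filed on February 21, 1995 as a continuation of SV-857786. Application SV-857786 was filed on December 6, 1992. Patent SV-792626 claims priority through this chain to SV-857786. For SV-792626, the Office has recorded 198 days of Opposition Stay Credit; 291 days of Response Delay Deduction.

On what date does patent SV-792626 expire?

Earliest priority filing: 6 December 1992.
Base term: 6 December 1992 + 17 years → 6 December 2009.
Opposition Stay Credit: +198 days → 22 June 2010.
Response Delay Deduction: −291 days → 4 September 2009.

September 4, 2009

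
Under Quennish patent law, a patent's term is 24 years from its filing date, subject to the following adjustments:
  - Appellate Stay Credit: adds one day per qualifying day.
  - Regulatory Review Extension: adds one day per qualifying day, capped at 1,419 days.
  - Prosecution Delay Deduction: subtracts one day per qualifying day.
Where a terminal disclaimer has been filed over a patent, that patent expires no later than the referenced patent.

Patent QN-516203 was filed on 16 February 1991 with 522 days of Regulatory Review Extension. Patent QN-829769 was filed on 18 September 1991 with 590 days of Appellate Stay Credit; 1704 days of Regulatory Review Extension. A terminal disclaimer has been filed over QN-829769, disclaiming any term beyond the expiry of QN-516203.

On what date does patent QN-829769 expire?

July 22, 2016

Natural term of QN-829769:
  Base: filing + 24 years → 18 September 2015.
  Appellate Stay Credit: +590 days → 30 April 2017.
  Regulatory Review Extension: 1704 days claimed exceeds the 1419-day cap, so +1419 days → 19 March 2021.
Expiry of referenced patent QN-516203:
  Base: filing + 24 years → 16 February 2015.
  Regulatory Review Extension: 522 days (within the 1419-day cap) → +522 days → 22 July 2016.
Terminal disclaimer: QN-829769 expires on the earlier of 19 March 2021 and 22 July 2016.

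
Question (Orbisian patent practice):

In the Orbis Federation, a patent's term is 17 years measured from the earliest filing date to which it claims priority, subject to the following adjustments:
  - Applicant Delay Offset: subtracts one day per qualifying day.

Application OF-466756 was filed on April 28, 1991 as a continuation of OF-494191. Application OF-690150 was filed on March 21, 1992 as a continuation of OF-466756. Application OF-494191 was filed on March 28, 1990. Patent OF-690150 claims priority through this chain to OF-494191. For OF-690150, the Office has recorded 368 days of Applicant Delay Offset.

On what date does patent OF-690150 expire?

2006-03-25

Earliest priority filing: 28 March 1990.
Base term: 28 March 1990 + 17 years → 28 March 2007.
Applicant Delay Offset: −368 days → 25 March 2006.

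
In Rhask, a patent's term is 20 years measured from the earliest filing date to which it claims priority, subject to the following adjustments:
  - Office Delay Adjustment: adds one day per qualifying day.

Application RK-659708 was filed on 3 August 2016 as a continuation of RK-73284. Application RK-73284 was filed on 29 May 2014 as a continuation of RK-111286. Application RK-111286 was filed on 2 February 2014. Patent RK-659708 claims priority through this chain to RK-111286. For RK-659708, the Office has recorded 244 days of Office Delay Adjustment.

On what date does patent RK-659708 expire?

Earliest priority filing: 2 February 2014.
Base term: 2 February 2014 + 20 years → 2 February 2034.
Office Delay Adjustment: +244 days → 4 October 2034.

2034-10-04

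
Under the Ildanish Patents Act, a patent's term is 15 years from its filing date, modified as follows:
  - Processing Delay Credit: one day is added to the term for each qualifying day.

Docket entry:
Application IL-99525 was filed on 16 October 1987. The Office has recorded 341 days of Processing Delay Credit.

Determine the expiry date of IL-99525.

Base term: filing date + 15 years → 16 October 2002.
Processing Delay Credit: +341 days → 22 September 2003.

2003-09-22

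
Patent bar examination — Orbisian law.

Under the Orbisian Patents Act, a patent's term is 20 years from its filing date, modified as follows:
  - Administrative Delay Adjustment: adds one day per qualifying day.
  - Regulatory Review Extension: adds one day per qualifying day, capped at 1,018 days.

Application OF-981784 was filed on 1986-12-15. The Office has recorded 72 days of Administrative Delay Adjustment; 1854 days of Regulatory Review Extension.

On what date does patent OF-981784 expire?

2009-12-09

Base term: filing date + 20 years → 15 December 2006.
Administrative Delay Adjustment: +72 days → 25 February 2007.
Regulatory Review Extension: 1854 days claimed exceeds the 1018-day cap, so +1018 days → 9 December 2009.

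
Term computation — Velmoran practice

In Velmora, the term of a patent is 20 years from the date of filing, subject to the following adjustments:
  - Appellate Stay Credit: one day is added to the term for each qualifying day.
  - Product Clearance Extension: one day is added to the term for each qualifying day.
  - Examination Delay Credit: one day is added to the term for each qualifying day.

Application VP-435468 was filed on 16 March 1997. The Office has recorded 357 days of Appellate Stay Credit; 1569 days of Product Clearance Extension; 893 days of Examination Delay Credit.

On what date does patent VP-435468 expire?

2024-12-03

Base term: filing date + 20 years → 16 March 2017.
Appellate Stay Credit: +357 days → 8 March 2018.
Product Clearance Extension: +1569 days → 24 June 2022.
Examination Delay Credit: +893 days → 3 December 2024.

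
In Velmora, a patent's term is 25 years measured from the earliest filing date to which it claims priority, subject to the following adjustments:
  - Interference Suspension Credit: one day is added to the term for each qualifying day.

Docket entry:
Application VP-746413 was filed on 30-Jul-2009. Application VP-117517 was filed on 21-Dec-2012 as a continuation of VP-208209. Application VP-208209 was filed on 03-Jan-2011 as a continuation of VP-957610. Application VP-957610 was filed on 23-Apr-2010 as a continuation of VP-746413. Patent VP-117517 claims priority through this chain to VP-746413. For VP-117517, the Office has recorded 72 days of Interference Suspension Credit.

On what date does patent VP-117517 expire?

Earliest priority filing: 30 July 2009.
Base term: 30 July 2009 + 25 years → 30 July 2034.
Interference Suspension Credit: +72 days → 10 October 2034.

2034-10-10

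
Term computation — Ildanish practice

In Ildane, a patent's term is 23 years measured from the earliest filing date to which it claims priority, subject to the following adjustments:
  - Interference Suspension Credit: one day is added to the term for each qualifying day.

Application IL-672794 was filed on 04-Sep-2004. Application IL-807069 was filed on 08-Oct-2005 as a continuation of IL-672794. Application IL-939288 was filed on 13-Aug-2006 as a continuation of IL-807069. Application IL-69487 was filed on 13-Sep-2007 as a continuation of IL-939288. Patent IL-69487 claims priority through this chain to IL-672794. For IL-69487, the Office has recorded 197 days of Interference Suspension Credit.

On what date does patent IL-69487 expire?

March 19, 2028

Earliest priority filing: 4 September 2004.
Base term: 4 September 2004 + 23 years → 4 September 2027.
Interference Suspension Credit: +197 days → 19 March 2028.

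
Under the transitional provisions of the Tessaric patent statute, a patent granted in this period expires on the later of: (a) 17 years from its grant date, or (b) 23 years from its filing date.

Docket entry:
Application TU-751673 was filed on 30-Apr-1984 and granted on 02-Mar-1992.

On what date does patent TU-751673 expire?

(a) grant + 17 years → 2 March 2009.
(b) filing + 23 years → 30 April 2007.
Later of the two: 2 March 2009.

2009-03-02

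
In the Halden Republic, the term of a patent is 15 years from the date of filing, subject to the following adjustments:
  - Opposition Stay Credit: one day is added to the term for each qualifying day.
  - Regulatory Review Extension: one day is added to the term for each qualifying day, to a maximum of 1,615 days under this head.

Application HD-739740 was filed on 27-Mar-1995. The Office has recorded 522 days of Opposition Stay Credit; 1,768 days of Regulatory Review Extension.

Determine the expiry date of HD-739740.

Base term: filing date + 15 years → 27 March 2010.
Opposition Stay Credit: +522 days → 31 August 2011.
Regulatory Review Extension: 1768 days claimed exceeds the 1615-day cap, so +1615 days → 1 February 2016.

2016-02-01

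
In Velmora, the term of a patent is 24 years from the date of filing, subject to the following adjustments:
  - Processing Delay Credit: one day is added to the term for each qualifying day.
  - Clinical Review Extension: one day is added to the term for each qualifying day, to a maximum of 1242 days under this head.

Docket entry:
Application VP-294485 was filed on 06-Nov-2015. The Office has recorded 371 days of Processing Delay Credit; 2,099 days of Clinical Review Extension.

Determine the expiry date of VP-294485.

Base term: filing date + 24 years → 6 November 2039.
Processing Delay Credit: +371 days → 11 November 2040.
Clinical Review Extension: 2099 days claimed exceeds the 1242-day cap, so +1242 days → 6 April 2044.

April 6, 2044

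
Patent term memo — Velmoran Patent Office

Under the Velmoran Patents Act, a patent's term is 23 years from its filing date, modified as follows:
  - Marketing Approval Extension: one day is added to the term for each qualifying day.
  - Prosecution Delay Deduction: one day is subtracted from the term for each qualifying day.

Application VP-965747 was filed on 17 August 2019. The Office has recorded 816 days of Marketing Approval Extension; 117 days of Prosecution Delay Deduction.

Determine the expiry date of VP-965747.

July 16, 2044

Base term: filing date + 23 years → 17 August 2042.
Marketing Approval Extension: +816 days → 10 November 2044.
Prosecution Delay Deduction: −117 days → 16 July 2044.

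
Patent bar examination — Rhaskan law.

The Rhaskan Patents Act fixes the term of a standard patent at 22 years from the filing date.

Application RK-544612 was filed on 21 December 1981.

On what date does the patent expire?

Filing date + 22 years → 21 December 2003.

December 21, 2003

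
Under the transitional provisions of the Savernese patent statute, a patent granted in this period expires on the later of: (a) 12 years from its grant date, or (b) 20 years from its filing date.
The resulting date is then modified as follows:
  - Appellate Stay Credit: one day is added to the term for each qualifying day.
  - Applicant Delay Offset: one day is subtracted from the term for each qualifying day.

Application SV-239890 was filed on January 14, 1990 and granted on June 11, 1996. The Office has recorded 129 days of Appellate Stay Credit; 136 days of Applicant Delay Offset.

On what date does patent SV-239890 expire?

(a) grant + 12 years → 11 June 2008.
(b) filing + 20 years → 14 January 2010.
Later of the two: 14 January 2010.
Appellate Stay Credit: +129 days → 23 May 2010.
Applicant Delay Offset: −136 days → 7 January 2010.

January 7, 2010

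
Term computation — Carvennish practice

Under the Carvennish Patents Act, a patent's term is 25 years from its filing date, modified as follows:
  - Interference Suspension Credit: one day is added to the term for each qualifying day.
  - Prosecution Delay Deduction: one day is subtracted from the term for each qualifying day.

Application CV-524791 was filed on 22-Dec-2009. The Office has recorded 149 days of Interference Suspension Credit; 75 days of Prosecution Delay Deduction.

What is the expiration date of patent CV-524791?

Base term: filing date + 25 years → 22 December 2034.
Interference Suspension Credit: +149 days → 20 May 2035.
Prosecution Delay Deduction: −75 days → 6 March 2035.

March 6, 2035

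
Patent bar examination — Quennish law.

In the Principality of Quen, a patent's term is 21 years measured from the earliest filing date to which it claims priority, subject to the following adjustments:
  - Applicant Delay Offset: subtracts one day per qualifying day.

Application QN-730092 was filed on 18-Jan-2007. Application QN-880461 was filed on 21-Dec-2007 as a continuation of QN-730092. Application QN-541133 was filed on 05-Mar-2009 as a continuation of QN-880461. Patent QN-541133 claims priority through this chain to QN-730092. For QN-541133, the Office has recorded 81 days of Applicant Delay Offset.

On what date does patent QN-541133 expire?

2027-10-29

Earliest priority filing: 18 January 2007.
Base term: 18 January 2007 + 21 years → 18 January 2028.
Applicant Delay Offset: −81 days → 29 October 2027.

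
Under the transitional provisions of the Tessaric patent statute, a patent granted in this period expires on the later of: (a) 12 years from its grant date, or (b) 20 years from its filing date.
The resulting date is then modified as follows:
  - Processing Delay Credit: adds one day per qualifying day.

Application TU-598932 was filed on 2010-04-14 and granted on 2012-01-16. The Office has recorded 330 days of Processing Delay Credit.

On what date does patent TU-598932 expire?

(a) grant + 12 years → 16 January 2024.
(b) filing + 20 years → 14 April 2030.
Later of the two: 14 April 2030.
Processing Delay Credit: +330 days → 10 March 2031.

2031-03-10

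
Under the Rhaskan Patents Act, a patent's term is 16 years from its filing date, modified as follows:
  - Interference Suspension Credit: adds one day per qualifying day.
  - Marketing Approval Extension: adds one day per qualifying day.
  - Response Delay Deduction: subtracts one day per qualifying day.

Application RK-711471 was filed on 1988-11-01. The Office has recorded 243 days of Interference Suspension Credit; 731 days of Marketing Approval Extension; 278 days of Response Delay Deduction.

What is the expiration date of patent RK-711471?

September 28, 2006

Base term: filing date + 16 years → 1 November 2004.
Interference Suspension Credit: +243 days → 2 July 2005.
Marketing Approval Extension: +731 days → 3 July 2007.
Response Delay Deduction: −278 days → 28 September 2006.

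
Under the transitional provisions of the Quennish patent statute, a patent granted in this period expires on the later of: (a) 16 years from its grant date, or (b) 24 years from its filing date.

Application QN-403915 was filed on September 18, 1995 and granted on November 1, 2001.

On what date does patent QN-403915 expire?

(a) grant + 16 years → 1 November 2017.
(b) filing + 24 years → 18 September 2019.
Later of the two: 18 September 2019.

September 18, 2019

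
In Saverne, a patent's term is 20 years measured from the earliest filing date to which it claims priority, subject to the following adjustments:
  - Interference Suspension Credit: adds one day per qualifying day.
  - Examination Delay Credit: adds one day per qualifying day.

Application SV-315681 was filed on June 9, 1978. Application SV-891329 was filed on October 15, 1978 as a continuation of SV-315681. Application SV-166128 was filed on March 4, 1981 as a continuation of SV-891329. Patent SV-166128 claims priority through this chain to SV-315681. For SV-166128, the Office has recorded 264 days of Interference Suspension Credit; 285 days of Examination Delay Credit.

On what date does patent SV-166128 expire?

Earliest priority filing: 9 June 1978.
Base term: 9 June 1978 + 20 years → 9 June 1998.
Interference Suspension Credit: +264 days → 28 February 1999.
Examination Delay Credit: +285 days → 10 December 1999.

1999-12-10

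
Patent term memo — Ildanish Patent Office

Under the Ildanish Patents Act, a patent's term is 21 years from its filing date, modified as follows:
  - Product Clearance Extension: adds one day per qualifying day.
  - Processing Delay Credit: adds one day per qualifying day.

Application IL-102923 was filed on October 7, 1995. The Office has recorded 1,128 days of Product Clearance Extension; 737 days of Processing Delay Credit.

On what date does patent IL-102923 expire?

Base term: filing date + 21 years → 7 October 2016.
Product Clearance Extension: +1128 days → 9 November 2019.
Processing Delay Credit: +737 days → 15 November 2021.

2021-11-15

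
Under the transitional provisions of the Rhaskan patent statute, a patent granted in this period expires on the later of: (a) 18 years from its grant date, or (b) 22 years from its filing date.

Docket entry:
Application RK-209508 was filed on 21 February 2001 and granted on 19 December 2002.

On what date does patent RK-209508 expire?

2023-02-21

(a) grant + 18 years → 19 December 2020.
(b) filing + 22 years → 21 February 2023.
Later of the two: 21 February 2023.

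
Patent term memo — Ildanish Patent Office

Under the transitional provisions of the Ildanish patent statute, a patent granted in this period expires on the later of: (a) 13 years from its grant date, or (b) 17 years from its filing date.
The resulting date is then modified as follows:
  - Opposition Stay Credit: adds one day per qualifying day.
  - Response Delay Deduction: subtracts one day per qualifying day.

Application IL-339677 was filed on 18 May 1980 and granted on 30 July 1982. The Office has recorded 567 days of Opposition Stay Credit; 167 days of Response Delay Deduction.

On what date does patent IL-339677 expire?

1998-06-22

(a) grant + 13 years → 30 July 1995.
(b) filing + 17 years → 18 May 1997.
Later of the two: 18 May 1997.
Opposition Stay Credit: +567 days → 6 December 1998.
Response Delay Deduction: −167 days → 22 June 1998.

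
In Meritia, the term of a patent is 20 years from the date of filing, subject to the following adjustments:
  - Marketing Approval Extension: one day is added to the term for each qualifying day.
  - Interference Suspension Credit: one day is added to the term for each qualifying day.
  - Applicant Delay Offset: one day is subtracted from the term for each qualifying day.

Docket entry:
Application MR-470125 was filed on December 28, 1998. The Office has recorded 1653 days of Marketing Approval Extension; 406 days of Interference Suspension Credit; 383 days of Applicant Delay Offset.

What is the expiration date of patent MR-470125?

July 31, 2023

Base term: filing date + 20 years → 28 December 2018.
Marketing Approval Extension: +1653 days → 8 July 2023.
Interference Suspension Credit: +406 days → 17 August 2024.
Applicant Delay Offset: −383 days → 31 July 2023.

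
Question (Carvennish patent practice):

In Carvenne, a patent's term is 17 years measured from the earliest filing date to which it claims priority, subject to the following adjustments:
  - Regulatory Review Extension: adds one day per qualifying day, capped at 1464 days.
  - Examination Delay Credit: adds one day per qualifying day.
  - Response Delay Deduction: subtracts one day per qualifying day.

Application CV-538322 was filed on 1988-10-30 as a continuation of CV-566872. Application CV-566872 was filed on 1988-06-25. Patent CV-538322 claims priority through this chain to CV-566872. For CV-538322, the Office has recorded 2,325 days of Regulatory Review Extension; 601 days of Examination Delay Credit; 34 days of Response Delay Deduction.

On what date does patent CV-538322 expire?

2011-01-16

Earliest priority filing: 25 June 1988.
Base term: 25 June 1988 + 17 years → 25 June 2005.
Regulatory Review Extension: 2325 days claimed exceeds the 1464-day cap, so +1464 days → 28 June 2009.
Examination Delay Credit: +601 days → 19 February 2011.
Response Delay Deduction: −34 days → 16 January 2011.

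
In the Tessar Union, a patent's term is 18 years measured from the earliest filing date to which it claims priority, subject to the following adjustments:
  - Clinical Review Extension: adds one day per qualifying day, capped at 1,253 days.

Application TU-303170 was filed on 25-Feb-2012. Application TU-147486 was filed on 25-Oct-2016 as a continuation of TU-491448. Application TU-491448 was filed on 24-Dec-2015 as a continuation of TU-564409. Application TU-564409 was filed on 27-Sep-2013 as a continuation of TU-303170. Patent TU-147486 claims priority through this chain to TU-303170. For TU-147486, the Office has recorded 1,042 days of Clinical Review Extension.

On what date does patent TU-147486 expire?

Earliest priority filing: 25 February 2012.
Base term: 25 February 2012 + 18 years → 25 February 2030.
Clinical Review Extension: 1042 days (within the 1253-day cap) → +1042 days → 2 January 2033.

2033-01-02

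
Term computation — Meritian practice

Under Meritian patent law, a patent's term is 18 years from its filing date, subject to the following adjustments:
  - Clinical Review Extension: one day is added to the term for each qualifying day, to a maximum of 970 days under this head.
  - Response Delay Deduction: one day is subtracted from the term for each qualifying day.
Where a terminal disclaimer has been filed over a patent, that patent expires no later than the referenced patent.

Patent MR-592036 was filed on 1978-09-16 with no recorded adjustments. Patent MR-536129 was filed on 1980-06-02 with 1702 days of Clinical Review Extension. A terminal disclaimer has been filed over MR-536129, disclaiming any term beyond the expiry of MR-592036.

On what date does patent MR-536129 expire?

Natural term of MR-536129:
  Base: filing + 18 years → 2 June 1998.
  Clinical Review Extension: 1702 days claimed exceeds the 970-day cap, so +970 days → 27 January 2001.
Expiry of referenced patent MR-592036:
  Base: filing + 18 years → 16 September 1996.
Terminal disclaimer: MR-536129 expires on the earlier of 27 January 2001 and 16 September 1996.

September 16, 1996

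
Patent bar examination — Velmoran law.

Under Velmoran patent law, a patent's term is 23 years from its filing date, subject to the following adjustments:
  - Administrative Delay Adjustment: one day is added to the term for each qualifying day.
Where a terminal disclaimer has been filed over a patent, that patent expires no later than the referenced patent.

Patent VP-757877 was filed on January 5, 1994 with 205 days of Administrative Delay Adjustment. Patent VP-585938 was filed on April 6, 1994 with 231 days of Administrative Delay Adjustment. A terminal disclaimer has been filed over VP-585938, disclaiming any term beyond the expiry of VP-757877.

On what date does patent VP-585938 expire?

Natural term of VP-585938:
  Base: filing + 23 years → 6 April 2017.
  Administrative Delay Adjustment: +231 days → 23 November 2017.
Expiry of referenced patent VP-757877:
  Base: filing + 23 years → 5 January 2017.
  Administrative Delay Adjustment: +205 days → 29 July 2017.
Terminal disclaimer: VP-585938 expires on the earlier of 23 November 2017 and 29 July 2017.

2017-07-29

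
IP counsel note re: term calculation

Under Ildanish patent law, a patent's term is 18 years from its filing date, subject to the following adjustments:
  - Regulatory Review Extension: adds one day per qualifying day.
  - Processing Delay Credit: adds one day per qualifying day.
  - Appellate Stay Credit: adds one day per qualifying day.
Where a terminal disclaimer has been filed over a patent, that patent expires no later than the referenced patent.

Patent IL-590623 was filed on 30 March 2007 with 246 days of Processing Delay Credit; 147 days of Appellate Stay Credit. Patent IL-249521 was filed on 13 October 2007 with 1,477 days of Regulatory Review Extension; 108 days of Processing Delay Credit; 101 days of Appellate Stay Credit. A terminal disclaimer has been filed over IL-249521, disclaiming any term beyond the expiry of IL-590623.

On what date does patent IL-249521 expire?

Natural term of IL-249521:
  Base: filing + 18 years → 13 October 2025.
  Regulatory Review Extension: +1477 days → 29 October 2029.
  Processing Delay Credit: +108 days → 14 February 2030.
  Appellate Stay Credit: +101 days → 26 May 2030.
Expiry of referenced patent IL-590623:
  Base: filing + 18 years → 30 March 2025.
  Processing Delay Credit: +246 days → 1 December 2025.
  Appellate Stay Credit: +147 days → 27 April 2026.
Terminal disclaimer: IL-249521 expires on the earlier of 26 May 2030 and 27 April 2026.

2026-04-27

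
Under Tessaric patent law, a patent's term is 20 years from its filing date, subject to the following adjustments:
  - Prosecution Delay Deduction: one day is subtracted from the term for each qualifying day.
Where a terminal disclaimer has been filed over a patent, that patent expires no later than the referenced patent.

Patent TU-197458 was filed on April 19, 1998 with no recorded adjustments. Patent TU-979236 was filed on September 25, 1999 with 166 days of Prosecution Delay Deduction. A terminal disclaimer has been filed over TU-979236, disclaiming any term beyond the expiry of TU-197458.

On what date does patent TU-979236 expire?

Natural term of TU-979236:
  Base: filing + 20 years → 25 September 2019.
  Prosecution Delay Deduction: −166 days → 12 April 2019.
Expiry of referenced patent TU-197458:
  Base: filing + 20 years → 19 April 2018.
Terminal disclaimer: TU-979236 expires on the earlier of 12 April 2019 and 19 April 2018.

2018-04-19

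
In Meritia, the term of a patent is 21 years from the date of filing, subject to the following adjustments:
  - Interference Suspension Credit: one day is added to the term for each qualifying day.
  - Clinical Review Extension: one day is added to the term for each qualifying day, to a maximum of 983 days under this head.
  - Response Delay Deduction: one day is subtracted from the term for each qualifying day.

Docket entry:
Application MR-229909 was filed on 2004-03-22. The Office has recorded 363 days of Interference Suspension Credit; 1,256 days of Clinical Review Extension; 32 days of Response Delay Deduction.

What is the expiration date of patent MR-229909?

2028-10-26

Base term: filing date + 21 years → 22 March 2025.
Interference Suspension Credit: +363 days → 20 March 2026.
Clinical Review Extension: 1256 days claimed exceeds the 983-day cap, so +983 days → 27 November 2028.
Response Delay Deduction: −32 days → 26 October 2028.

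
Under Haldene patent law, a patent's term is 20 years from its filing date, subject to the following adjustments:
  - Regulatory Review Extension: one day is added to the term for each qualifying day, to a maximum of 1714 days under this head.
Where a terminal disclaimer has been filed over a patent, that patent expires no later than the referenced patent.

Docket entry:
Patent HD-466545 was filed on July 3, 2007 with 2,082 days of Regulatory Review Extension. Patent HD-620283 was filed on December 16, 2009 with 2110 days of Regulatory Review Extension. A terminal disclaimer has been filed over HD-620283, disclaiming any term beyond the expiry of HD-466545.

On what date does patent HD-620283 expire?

Natural term of HD-620283:
  Base: filing + 20 years → 16 December 2029.
  Regulatory Review Extension: 2110 days claimed exceeds the 1714-day cap, so +1714 days → 26 August 2034.
Expiry of referenced patent HD-466545:
  Base: filing + 20 years → 3 July 2027.
  Regulatory Review Extension: 2082 days claimed exceeds the 1714-day cap, so +1714 days → 12 March 2032.
Terminal disclaimer: HD-620283 expires on the earlier of 26 August 2034 and 12 March 2032.

2032-03-12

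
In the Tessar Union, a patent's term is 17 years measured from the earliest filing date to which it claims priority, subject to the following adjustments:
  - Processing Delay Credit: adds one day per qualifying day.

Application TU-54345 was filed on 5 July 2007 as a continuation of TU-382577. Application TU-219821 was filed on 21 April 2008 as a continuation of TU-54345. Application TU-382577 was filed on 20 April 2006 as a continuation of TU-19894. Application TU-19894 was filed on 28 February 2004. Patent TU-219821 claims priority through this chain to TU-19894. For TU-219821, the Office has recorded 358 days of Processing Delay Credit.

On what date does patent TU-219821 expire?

Earliest priority filing: 28 February 2004.
Base term: 28 February 2004 + 17 years → 28 February 2021.
Processing Delay Credit: +358 days → 21 February 2022.

2022-02-21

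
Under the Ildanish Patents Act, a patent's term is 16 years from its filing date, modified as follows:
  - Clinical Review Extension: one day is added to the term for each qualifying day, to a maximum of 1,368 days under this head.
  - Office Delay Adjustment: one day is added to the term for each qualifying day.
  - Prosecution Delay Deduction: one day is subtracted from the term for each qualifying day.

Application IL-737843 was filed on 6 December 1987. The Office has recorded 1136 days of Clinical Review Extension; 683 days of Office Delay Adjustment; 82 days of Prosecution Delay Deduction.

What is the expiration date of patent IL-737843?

Base term: filing date + 16 years → 6 December 2003.
Clinical Review Extension: 1136 days (within the 1368-day cap) → +1136 days → 15 January 2007.
Office Delay Adjustment: +683 days → 28 November 2008.
Prosecution Delay Deduction: −82 days → 7 September 2008.

September 7, 2008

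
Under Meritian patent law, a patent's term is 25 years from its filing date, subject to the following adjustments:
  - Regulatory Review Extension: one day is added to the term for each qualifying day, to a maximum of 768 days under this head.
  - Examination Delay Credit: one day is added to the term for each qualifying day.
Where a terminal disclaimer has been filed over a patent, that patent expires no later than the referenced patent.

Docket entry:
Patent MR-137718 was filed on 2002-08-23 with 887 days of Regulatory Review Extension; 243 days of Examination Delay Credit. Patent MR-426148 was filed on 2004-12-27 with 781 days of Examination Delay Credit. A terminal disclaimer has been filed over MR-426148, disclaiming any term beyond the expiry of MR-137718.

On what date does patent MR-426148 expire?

Natural term of MR-426148:
  Base: filing + 25 years → 27 December 2029.
  Examination Delay Credit: +781 days → 16 February 2032.
Expiry of referenced patent MR-137718:
  Base: filing + 25 years → 23 August 2027.
  Regulatory Review Extension: 887 days claimed exceeds the 768-day cap, so +768 days → 29 September 2029.
  Examination Delay Credit: +243 days → 30 May 2030.
Terminal disclaimer: MR-426148 expires on the earlier of 16 February 2032 and 30 May 2030.

2030-05-30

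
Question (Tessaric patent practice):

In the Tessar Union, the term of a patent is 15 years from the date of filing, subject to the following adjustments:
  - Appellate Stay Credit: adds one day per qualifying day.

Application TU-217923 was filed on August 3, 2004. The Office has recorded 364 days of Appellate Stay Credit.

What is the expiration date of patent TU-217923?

Base term: filing date + 15 years → 3 August 2019.
Appellate Stay Credit: +364 days → 1 August 2020.

2020-08-01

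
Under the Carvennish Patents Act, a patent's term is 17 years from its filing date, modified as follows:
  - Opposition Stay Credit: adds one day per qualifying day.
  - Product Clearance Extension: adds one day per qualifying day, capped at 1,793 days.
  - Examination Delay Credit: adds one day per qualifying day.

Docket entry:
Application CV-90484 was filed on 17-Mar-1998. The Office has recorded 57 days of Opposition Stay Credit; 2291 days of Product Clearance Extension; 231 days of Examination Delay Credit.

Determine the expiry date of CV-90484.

2020-11-26

Base term: filing date + 17 years → 17 March 2015.
Opposition Stay Credit: +57 days → 13 May 2015.
Product Clearance Extension: 2291 days claimed exceeds the 1793-day cap, so +1793 days → 9 April 2020.
Examination Delay Credit: +231 days → 26 November 2020.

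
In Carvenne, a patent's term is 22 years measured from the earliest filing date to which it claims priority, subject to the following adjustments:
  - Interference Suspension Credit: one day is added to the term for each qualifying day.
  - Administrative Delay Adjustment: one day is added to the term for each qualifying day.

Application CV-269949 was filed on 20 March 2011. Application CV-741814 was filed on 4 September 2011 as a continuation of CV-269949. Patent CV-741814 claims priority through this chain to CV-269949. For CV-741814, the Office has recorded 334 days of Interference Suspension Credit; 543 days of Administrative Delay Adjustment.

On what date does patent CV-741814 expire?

2035-08-14

Earliest priority filing: 20 March 2011.
Base term: 20 March 2011 + 22 years → 20 March 2033.
Interference Suspension Credit: +334 days → 17 February 2034.
Administrative Delay Adjustment: +543 days → 14 August 2035.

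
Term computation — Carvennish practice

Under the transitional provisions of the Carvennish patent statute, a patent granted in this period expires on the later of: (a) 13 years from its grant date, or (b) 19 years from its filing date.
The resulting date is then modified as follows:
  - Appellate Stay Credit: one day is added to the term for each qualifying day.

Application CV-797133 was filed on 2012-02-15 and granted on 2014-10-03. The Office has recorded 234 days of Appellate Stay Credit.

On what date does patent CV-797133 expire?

October 7, 2031

(a) grant + 13 years → 3 October 2027.
(b) filing + 19 years → 15 February 2031.
Later of the two: 15 February 2031.
Appellate Stay Credit: +234 days → 7 October 2031.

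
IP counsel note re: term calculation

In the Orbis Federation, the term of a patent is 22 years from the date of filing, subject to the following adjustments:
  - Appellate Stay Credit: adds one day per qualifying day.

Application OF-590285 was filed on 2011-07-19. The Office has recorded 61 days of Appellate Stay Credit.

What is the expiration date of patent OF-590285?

Base term: filing date + 22 years → 19 July 2033.
Appellate Stay Credit: +61 days → 18 September 2033.

September 18, 2033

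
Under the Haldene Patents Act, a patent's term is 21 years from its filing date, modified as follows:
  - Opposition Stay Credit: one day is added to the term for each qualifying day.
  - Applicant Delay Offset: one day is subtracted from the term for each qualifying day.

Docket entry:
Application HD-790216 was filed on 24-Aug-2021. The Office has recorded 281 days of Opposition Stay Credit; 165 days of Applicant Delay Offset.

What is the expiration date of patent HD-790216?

December 18, 2042

Base term: filing date + 21 years → 24 August 2042.
Opposition Stay Credit: +281 days → 1 June 2043.
Applicant Delay Offset: −165 days → 18 December 2042.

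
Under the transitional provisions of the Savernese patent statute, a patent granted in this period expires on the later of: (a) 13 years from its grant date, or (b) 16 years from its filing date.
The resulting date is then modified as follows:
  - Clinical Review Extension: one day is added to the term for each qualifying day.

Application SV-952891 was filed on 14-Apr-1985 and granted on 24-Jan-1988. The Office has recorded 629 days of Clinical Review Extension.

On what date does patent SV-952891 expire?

January 3, 2003

(a) grant + 13 years → 24 January 2001.
(b) filing + 16 years → 14 April 2001.
Later of the two: 14 April 2001.
Clinical Review Extension: +629 days → 3 January 2003.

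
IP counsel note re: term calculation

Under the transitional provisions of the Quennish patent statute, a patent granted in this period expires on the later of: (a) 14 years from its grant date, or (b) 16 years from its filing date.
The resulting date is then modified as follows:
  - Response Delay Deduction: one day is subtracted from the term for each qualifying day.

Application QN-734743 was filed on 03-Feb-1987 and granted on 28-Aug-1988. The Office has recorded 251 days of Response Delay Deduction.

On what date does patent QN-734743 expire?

(a) grant + 14 years → 28 August 2002.
(b) filing + 16 years → 3 February 2003.
Later of the two: 3 February 2003.
Response Delay Deduction: −251 days → 28 May 2002.

May 28, 2002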